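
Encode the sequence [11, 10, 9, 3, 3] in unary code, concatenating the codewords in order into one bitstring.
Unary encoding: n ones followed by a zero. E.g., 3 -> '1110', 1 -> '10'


Encode each number as n ones followed by a terminating 0:
  11 -> 111111111110 (12 bits)
  10 -> 11111111110 (11 bits)
  9 -> 1111111110 (10 bits)
  3 -> 1110 (4 bits)
  3 -> 1110 (4 bits)
Total length = 12 + 11 + 10 + 4 + 4 = 41 bits.

Unary([11, 10, 9, 3, 3]) = 11111111111011111111110111111111011101110 (41 bits)


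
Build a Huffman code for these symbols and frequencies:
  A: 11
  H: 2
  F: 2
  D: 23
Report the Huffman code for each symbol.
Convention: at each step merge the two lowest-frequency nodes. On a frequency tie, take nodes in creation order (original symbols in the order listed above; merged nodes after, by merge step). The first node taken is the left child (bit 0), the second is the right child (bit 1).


Huffman tree construction:
Step 1: Merge H(2) + F(2) = 4
Step 2: Merge (H+F)(4) + A(11) = 15
Step 3: Merge ((H+F)+A)(15) + D(23) = 38
Read each symbol's code off the tree from the root (left child = 0, right child = 1).

Codes:
  A: 01 (length 2)
  H: 000 (length 3)
  F: 001 (length 3)
  D: 1 (length 1)
Average code length: 57/38 = 1.5000 bits/symbol


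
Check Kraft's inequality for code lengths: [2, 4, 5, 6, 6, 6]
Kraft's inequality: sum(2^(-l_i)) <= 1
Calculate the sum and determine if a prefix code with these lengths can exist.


Sum = 2^(-2) + 2^(-4) + 2^(-5) + 2^(-6) + 2^(-6) + 2^(-6)
    = 0.25 + 0.0625 + 0.03125 + 0.015625 + 0.015625 + 0.015625
    = 25/64 = 0.390625
Since 0.390625 <= 1, Kraft's inequality IS satisfied.
A prefix code with these lengths CAN exist.

Kraft sum = 0.390625. Satisfied.


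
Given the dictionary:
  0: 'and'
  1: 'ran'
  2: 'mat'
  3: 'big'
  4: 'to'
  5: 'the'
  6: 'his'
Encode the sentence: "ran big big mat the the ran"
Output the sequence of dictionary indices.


Look up each word in the dictionary:
  'ran' -> 1
  'big' -> 3
  'big' -> 3
  'mat' -> 2
  'the' -> 5
  'the' -> 5
  'ran' -> 1

Encoded: [1, 3, 3, 2, 5, 5, 1]


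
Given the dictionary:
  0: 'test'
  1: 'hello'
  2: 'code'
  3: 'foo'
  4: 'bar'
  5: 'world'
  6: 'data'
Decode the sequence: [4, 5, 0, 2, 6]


Look up each index in the dictionary:
  4 -> 'bar'
  5 -> 'world'
  0 -> 'test'
  2 -> 'code'
  6 -> 'data'

Decoded: "bar world test code data"


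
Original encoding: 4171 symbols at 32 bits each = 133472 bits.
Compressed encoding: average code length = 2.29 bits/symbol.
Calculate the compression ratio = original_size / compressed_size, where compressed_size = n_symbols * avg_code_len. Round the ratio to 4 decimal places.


original_size = n_symbols * orig_bits = 4171 * 32 = 133472 bits
compressed_size = n_symbols * avg_code_len = 4171 * 2.29 = 9551.59 bits
ratio = original_size / compressed_size = 133472 / 9551.59 = 13.9738

Compression ratio = 13.9738


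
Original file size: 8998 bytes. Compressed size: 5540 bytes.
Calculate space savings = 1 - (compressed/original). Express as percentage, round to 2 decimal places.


ratio = compressed/original = 5540/8998 = 0.615692
savings = 1 - ratio = 1 - 0.615692 = 0.384308
as a percentage: 0.384308 * 100 = 38.43%

Space savings = 1 - 5540/8998 = 38.43%


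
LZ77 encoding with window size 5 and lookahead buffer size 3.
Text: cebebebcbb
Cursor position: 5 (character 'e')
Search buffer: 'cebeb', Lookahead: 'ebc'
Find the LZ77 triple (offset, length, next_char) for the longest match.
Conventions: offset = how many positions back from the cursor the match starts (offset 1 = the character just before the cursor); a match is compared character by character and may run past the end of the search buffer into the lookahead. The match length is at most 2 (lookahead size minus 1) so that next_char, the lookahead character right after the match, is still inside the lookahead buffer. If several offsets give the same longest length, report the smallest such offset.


Try each offset into the search buffer:
  offset=1 (pos 4, char 'b'): match length 0
  offset=2 (pos 3, char 'e'): match length 2
  offset=3 (pos 2, char 'b'): match length 0
  offset=4 (pos 1, char 'e'): match length 2
  offset=5 (pos 0, char 'c'): match length 0
Longest match has length 2, found at offsets 2, 4; take the smallest, offset 2.
next_char = character at position 5 + 2 = 7 -> 'c'

Best match: offset=2, length=2 (matching 'eb' starting at position 3)
LZ77 triple: (2, 2, 'c')


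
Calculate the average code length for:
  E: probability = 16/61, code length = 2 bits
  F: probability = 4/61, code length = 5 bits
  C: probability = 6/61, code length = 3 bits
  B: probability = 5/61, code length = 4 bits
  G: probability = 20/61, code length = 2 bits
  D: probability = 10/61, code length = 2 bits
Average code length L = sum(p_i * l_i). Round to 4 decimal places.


Weighted contributions p_i * l_i:
  E: (16/61) * 2 = 32/61
  F: (4/61) * 5 = 20/61
  C: (6/61) * 3 = 18/61
  B: (5/61) * 4 = 20/61
  G: (20/61) * 2 = 40/61
  D: (10/61) * 2 = 20/61
Sum = (32 + 20 + 18 + 20 + 40 + 20)/61 = 150/61

L = 150/61 = 2.4590 bits/symbol


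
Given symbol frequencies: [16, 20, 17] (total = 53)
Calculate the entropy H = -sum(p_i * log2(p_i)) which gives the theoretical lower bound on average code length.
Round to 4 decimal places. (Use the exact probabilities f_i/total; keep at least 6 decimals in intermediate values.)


Per-symbol terms -p_i * log2(p_i) with p_i = f_i/53:
  p = 16/53 = 0.301887: log2(p) = -1.727920, -p*log2(p) = 0.521636
  p = 20/53 = 0.377358: log2(p) = -1.405992, -p*log2(p) = 0.530563
  p = 17/53 = 0.320755: log2(p) = -1.640458, -p*log2(p) = 0.526185
H = 0.521636 + 0.530563 + 0.526185 = 1.578384

H = 1.5784 bits/symbol


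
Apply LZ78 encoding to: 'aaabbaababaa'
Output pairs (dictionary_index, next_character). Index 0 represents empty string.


LZ78 encoding steps:
Dictionary: {0: ''}
Step 1: w='' (idx 0), next='a' -> output (0, 'a'), add 'a' as idx 1
Step 2: w='a' (idx 1), next='a' -> output (1, 'a'), add 'aa' as idx 2
Step 3: w='' (idx 0), next='b' -> output (0, 'b'), add 'b' as idx 3
Step 4: w='b' (idx 3), next='a' -> output (3, 'a'), add 'ba' as idx 4
Step 5: w='a' (idx 1), next='b' -> output (1, 'b'), add 'ab' as idx 5
Step 6: w='ab' (idx 5), next='a' -> output (5, 'a'), add 'aba' as idx 6
Step 7: w='a' (idx 1), end of input -> output (1, '')


Encoded: [(0, 'a'), (1, 'a'), (0, 'b'), (3, 'a'), (1, 'b'), (5, 'a'), (1, '')]


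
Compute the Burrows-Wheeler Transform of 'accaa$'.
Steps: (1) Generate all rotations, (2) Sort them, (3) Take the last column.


Rotations (sorted):
  0: $accaa -> last char: a
  1: a$acca -> last char: a
  2: aa$acc -> last char: c
  3: accaa$ -> last char: $
  4: caa$ac -> last char: c
  5: ccaa$a -> last char: a


BWT = aac$ca


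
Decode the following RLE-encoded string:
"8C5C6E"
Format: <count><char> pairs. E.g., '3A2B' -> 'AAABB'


Expanding each <count><char> pair:
  8C -> 'CCCCCCCC'
  5C -> 'CCCCC'
  6E -> 'EEEEEE'

Decoded = CCCCCCCCCCCCCEEEEEE


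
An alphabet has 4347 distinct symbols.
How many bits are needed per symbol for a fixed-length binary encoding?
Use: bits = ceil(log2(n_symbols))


log2(4347) = 12.0858
Bracket: 2^12 = 4096 < 4347 <= 2^13 = 8192
So ceil(log2(4347)) = 13

bits = ceil(log2(4347)) = ceil(12.0858) = 13 bits


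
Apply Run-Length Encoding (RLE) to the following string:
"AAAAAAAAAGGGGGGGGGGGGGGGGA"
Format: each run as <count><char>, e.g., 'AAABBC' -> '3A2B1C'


Scanning runs left to right:
  i=0: run of 'A' x 9 -> '9A'
  i=9: run of 'G' x 16 -> '16G'
  i=25: run of 'A' x 1 -> '1A'

RLE = 9A16G1A


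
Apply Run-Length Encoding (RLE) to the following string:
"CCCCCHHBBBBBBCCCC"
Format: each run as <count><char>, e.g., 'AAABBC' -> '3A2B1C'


Scanning runs left to right:
  i=0: run of 'C' x 5 -> '5C'
  i=5: run of 'H' x 2 -> '2H'
  i=7: run of 'B' x 6 -> '6B'
  i=13: run of 'C' x 4 -> '4C'

RLE = 5C2H6B4C


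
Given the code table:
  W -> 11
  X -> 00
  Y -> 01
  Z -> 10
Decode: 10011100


Decoding:
10 -> Z
01 -> Y
11 -> W
00 -> X


Result: ZYWX


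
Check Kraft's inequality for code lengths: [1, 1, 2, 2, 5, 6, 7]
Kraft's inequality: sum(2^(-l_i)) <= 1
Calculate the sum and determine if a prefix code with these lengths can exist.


Sum = 2^(-1) + 2^(-1) + 2^(-2) + 2^(-2) + 2^(-5) + 2^(-6) + 2^(-7)
    = 0.5 + 0.5 + 0.25 + 0.25 + 0.03125 + 0.015625 + 0.0078125
    = 199/128 = 1.5546875
Since 1.5546875 > 1, Kraft's inequality is NOT satisfied.
A prefix code with these lengths CANNOT exist.

Kraft sum = 1.5546875. Not satisfied.


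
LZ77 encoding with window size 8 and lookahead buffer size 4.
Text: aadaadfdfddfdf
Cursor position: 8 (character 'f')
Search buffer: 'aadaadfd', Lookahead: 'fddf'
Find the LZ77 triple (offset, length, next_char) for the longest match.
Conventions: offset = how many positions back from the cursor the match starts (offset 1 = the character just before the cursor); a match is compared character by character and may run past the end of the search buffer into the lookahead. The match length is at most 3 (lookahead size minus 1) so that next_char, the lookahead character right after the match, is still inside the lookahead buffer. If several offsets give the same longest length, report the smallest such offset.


Try each offset into the search buffer:
  offset=1 (pos 7, char 'd'): match length 0
  offset=2 (pos 6, char 'f'): match length 2
  offset=3 (pos 5, char 'd'): match length 0
  offset=4 (pos 4, char 'a'): match length 0
  offset=5 (pos 3, char 'a'): match length 0
  offset=6 (pos 2, char 'd'): match length 0
  offset=7 (pos 1, char 'a'): match length 0
  offset=8 (pos 0, char 'a'): match length 0
Longest match has length 2 at offset 2.
next_char = character at position 8 + 2 = 10 -> 'd'

Best match: offset=2, length=2 (matching 'fd' starting at position 6)
LZ77 triple: (2, 2, 'd')


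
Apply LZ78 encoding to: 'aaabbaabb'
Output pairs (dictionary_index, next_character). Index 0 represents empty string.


LZ78 encoding steps:
Dictionary: {0: ''}
Step 1: w='' (idx 0), next='a' -> output (0, 'a'), add 'a' as idx 1
Step 2: w='a' (idx 1), next='a' -> output (1, 'a'), add 'aa' as idx 2
Step 3: w='' (idx 0), next='b' -> output (0, 'b'), add 'b' as idx 3
Step 4: w='b' (idx 3), next='a' -> output (3, 'a'), add 'ba' as idx 4
Step 5: w='a' (idx 1), next='b' -> output (1, 'b'), add 'ab' as idx 5
Step 6: w='b' (idx 3), end of input -> output (3, '')


Encoded: [(0, 'a'), (1, 'a'), (0, 'b'), (3, 'a'), (1, 'b'), (3, '')]


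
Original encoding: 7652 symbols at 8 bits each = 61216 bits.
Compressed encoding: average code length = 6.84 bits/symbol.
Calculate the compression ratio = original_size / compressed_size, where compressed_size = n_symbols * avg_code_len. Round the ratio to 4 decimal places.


original_size = n_symbols * orig_bits = 7652 * 8 = 61216 bits
compressed_size = n_symbols * avg_code_len = 7652 * 6.84 = 52339.68 bits
ratio = original_size / compressed_size = 61216 / 52339.68 = 1.1696

Compression ratio = 1.1696


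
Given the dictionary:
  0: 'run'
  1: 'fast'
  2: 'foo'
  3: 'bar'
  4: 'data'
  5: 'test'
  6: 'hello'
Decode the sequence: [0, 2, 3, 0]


Look up each index in the dictionary:
  0 -> 'run'
  2 -> 'foo'
  3 -> 'bar'
  0 -> 'run'

Decoded: "run foo bar run"


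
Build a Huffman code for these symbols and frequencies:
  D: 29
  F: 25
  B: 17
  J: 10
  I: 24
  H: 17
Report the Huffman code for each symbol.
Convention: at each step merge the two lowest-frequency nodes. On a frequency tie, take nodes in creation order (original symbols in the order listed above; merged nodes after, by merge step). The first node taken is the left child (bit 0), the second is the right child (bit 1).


Huffman tree construction:
Step 1: Merge J(10) + B(17) = 27
Step 2: Merge H(17) + I(24) = 41
Step 3: Merge F(25) + (J+B)(27) = 52
Step 4: Merge D(29) + (H+I)(41) = 70
Step 5: Merge (F+(J+B))(52) + (D+(H+I))(70) = 122
Read each symbol's code off the tree from the root (left child = 0, right child = 1).

Codes:
  D: 10 (length 2)
  F: 00 (length 2)
  B: 011 (length 3)
  J: 010 (length 3)
  I: 111 (length 3)
  H: 110 (length 3)
Average code length: 312/122 = 2.5574 bits/symbol


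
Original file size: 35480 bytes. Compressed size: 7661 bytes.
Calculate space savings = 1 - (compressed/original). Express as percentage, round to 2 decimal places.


ratio = compressed/original = 7661/35480 = 0.215924
savings = 1 - ratio = 1 - 0.215924 = 0.784076
as a percentage: 0.784076 * 100 = 78.41%

Space savings = 1 - 7661/35480 = 78.41%


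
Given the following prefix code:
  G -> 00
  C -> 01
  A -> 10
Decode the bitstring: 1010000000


Decoding step by step:
Bits 10 -> A
Bits 10 -> A
Bits 00 -> G
Bits 00 -> G
Bits 00 -> G


Decoded message: AAGGG


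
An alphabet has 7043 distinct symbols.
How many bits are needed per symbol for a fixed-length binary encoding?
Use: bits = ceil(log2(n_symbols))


log2(7043) = 12.782
Bracket: 2^12 = 4096 < 7043 <= 2^13 = 8192
So ceil(log2(7043)) = 13

bits = ceil(log2(7043)) = ceil(12.782) = 13 bits


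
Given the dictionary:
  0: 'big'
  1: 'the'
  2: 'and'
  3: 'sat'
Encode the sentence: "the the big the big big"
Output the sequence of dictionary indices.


Look up each word in the dictionary:
  'the' -> 1
  'the' -> 1
  'big' -> 0
  'the' -> 1
  'big' -> 0
  'big' -> 0

Encoded: [1, 1, 0, 1, 0, 0]


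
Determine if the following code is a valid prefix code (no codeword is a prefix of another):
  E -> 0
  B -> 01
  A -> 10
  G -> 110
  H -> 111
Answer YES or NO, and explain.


Checking each pair (does one codeword prefix another?):
  E='0' vs B='01': prefix -- VIOLATION

NO -- this is NOT a valid prefix code. E (0) is a prefix of B (01).


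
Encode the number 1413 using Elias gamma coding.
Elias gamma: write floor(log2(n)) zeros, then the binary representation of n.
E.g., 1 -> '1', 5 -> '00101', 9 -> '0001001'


num_bits = floor(log2(1413)) + 1 = 11
leading_zeros = num_bits - 1 = 10
binary(1413) = 10110000101

Elias gamma(1413) = '0000000000' + '10110000101' = 000000000010110000101 (21 bits)


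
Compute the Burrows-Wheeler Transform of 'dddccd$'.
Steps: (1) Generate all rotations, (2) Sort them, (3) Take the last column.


Rotations (sorted):
  0: $dddccd -> last char: d
  1: ccd$ddd -> last char: d
  2: cd$dddc -> last char: c
  3: d$dddcc -> last char: c
  4: dccd$dd -> last char: d
  5: ddccd$d -> last char: d
  6: dddccd$ -> last char: $


BWT = ddccdd$


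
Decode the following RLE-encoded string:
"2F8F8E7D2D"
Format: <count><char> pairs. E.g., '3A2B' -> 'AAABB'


Expanding each <count><char> pair:
  2F -> 'FF'
  8F -> 'FFFFFFFF'
  8E -> 'EEEEEEEE'
  7D -> 'DDDDDDD'
  2D -> 'DD'

Decoded = FFFFFFFFFFEEEEEEEEDDDDDDDDD


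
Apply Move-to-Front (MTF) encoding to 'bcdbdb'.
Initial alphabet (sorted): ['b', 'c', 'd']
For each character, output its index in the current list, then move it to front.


MTF encoding:
'b': index 0 in ['b', 'c', 'd'] -> ['b', 'c', 'd']
'c': index 1 in ['b', 'c', 'd'] -> ['c', 'b', 'd']
'd': index 2 in ['c', 'b', 'd'] -> ['d', 'c', 'b']
'b': index 2 in ['d', 'c', 'b'] -> ['b', 'd', 'c']
'd': index 1 in ['b', 'd', 'c'] -> ['d', 'b', 'c']
'b': index 1 in ['d', 'b', 'c'] -> ['b', 'd', 'c']


Output: [0, 1, 2, 2, 1, 1]


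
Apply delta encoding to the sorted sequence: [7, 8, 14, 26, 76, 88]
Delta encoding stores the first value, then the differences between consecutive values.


First value: 7
Deltas:
  8 - 7 = 1
  14 - 8 = 6
  26 - 14 = 12
  76 - 26 = 50
  88 - 76 = 12


Delta encoded: [7, 1, 6, 12, 50, 12]


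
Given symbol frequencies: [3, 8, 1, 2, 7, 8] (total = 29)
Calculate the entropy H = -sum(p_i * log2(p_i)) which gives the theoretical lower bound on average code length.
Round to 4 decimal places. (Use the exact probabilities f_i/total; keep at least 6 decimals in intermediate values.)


Per-symbol terms -p_i * log2(p_i) with p_i = f_i/29:
  p = 3/29 = 0.103448: log2(p) = -3.273018, -p*log2(p) = 0.338588
  p = 8/29 = 0.275862: log2(p) = -1.857981, -p*log2(p) = 0.512546
  p = 1/29 = 0.034483: log2(p) = -4.857981, -p*log2(p) = 0.167517
  p = 2/29 = 0.068966: log2(p) = -3.857981, -p*log2(p) = 0.266068
  p = 7/29 = 0.241379: log2(p) = -2.050626, -p*log2(p) = 0.494979
  p = 8/29 = 0.275862: log2(p) = -1.857981, -p*log2(p) = 0.512546
H = 0.338588 + 0.512546 + 0.167517 + 0.266068 + 0.494979 + 0.512546 = 2.292244

H = 2.2922 bits/symbol


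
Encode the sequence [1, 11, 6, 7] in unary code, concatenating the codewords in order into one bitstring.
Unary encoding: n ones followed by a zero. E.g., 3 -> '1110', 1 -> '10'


Encode each number as n ones followed by a terminating 0:
  1 -> 10 (2 bits)
  11 -> 111111111110 (12 bits)
  6 -> 1111110 (7 bits)
  7 -> 11111110 (8 bits)
Total length = 2 + 12 + 7 + 8 = 29 bits.

Unary([1, 11, 6, 7]) = 10111111111110111111011111110 (29 bits)


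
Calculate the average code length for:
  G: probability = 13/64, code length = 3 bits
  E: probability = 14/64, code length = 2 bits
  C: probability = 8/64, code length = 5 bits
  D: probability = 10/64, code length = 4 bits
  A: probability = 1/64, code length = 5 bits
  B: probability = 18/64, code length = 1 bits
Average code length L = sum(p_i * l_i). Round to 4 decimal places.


Weighted contributions p_i * l_i:
  G: (13/64) * 3 = 39/64
  E: (14/64) * 2 = 28/64
  C: (8/64) * 5 = 40/64
  D: (10/64) * 4 = 40/64
  A: (1/64) * 5 = 5/64
  B: (18/64) * 1 = 18/64
Sum = (39 + 28 + 40 + 40 + 5 + 18)/64 = 170/64

L = 170/64 = 2.6563 bits/symbol


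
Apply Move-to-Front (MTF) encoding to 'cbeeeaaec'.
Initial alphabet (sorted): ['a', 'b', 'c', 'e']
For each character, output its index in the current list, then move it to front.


MTF encoding:
'c': index 2 in ['a', 'b', 'c', 'e'] -> ['c', 'a', 'b', 'e']
'b': index 2 in ['c', 'a', 'b', 'e'] -> ['b', 'c', 'a', 'e']
'e': index 3 in ['b', 'c', 'a', 'e'] -> ['e', 'b', 'c', 'a']
'e': index 0 in ['e', 'b', 'c', 'a'] -> ['e', 'b', 'c', 'a']
'e': index 0 in ['e', 'b', 'c', 'a'] -> ['e', 'b', 'c', 'a']
'a': index 3 in ['e', 'b', 'c', 'a'] -> ['a', 'e', 'b', 'c']
'a': index 0 in ['a', 'e', 'b', 'c'] -> ['a', 'e', 'b', 'c']
'e': index 1 in ['a', 'e', 'b', 'c'] -> ['e', 'a', 'b', 'c']
'c': index 3 in ['e', 'a', 'b', 'c'] -> ['c', 'e', 'a', 'b']


Output: [2, 2, 3, 0, 0, 3, 0, 1, 3]


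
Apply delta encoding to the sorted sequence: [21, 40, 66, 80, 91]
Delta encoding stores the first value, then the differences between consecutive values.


First value: 21
Deltas:
  40 - 21 = 19
  66 - 40 = 26
  80 - 66 = 14
  91 - 80 = 11


Delta encoded: [21, 19, 26, 14, 11]


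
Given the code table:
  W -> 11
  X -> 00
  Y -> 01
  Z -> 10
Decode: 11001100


Decoding:
11 -> W
00 -> X
11 -> W
00 -> X


Result: WXWX


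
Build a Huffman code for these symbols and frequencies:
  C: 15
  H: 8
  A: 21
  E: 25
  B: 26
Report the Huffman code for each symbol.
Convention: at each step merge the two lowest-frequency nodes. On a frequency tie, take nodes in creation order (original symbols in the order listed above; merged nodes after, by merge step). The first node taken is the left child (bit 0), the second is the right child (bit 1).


Huffman tree construction:
Step 1: Merge H(8) + C(15) = 23
Step 2: Merge A(21) + (H+C)(23) = 44
Step 3: Merge E(25) + B(26) = 51
Step 4: Merge (A+(H+C))(44) + (E+B)(51) = 95
Read each symbol's code off the tree from the root (left child = 0, right child = 1).

Codes:
  C: 011 (length 3)
  H: 010 (length 3)
  A: 00 (length 2)
  E: 10 (length 2)
  B: 11 (length 2)
Average code length: 213/95 = 2.2421 bits/symbol


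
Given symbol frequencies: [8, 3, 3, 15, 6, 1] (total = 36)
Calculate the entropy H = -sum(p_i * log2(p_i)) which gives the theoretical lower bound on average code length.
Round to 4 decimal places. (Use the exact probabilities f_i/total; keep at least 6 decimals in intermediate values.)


Per-symbol terms -p_i * log2(p_i) with p_i = f_i/36:
  p = 8/36 = 0.222222: log2(p) = -2.169925, -p*log2(p) = 0.482206
  p = 3/36 = 0.083333: log2(p) = -3.584963, -p*log2(p) = 0.298747
  p = 3/36 = 0.083333: log2(p) = -3.584963, -p*log2(p) = 0.298747
  p = 15/36 = 0.416667: log2(p) = -1.263034, -p*log2(p) = 0.526264
  p = 6/36 = 0.166667: log2(p) = -2.584963, -p*log2(p) = 0.430827
  p = 1/36 = 0.027778: log2(p) = -5.169925, -p*log2(p) = 0.143609
H = 0.482206 + 0.298747 + 0.298747 + 0.526264 + 0.430827 + 0.143609 = 2.180400

H = 2.1804 bits/symbol


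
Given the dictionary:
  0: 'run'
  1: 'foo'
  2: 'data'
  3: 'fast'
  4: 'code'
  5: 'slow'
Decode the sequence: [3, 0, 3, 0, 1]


Look up each index in the dictionary:
  3 -> 'fast'
  0 -> 'run'
  3 -> 'fast'
  0 -> 'run'
  1 -> 'foo'

Decoded: "fast run fast run foo"


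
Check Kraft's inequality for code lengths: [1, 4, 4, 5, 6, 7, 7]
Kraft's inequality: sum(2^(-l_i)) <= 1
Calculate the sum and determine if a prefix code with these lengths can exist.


Sum = 2^(-1) + 2^(-4) + 2^(-4) + 2^(-5) + 2^(-6) + 2^(-7) + 2^(-7)
    = 0.5 + 0.0625 + 0.0625 + 0.03125 + 0.015625 + 0.0078125 + 0.0078125
    = 88/128 = 0.6875
Since 0.6875 <= 1, Kraft's inequality IS satisfied.
A prefix code with these lengths CAN exist.

Kraft sum = 0.6875. Satisfied.


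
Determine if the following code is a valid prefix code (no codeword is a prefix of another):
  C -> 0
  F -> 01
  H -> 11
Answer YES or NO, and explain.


Checking each pair (does one codeword prefix another?):
  C='0' vs F='01': prefix -- VIOLATION

NO -- this is NOT a valid prefix code. C (0) is a prefix of F (01).


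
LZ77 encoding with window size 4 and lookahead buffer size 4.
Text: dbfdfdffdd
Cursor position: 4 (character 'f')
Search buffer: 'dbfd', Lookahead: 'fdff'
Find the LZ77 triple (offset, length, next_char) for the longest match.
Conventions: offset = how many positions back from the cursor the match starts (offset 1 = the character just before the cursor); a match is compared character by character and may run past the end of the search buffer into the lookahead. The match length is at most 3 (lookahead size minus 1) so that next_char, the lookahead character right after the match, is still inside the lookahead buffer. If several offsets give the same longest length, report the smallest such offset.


Try each offset into the search buffer:
  offset=1 (pos 3, char 'd'): match length 0
  offset=2 (pos 2, char 'f'): match length 3
  offset=3 (pos 1, char 'b'): match length 0
  offset=4 (pos 0, char 'd'): match length 0
Longest match has length 3 at offset 2.
next_char = character at position 4 + 3 = 7 -> 'f'

Best match: offset=2, length=3 (matching 'fdf' starting at position 2)
LZ77 triple: (2, 3, 'f')


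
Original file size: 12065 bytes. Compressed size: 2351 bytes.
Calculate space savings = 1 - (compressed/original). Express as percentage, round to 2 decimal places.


ratio = compressed/original = 2351/12065 = 0.194861
savings = 1 - ratio = 1 - 0.194861 = 0.805139
as a percentage: 0.805139 * 100 = 80.51%

Space savings = 1 - 2351/12065 = 80.51%


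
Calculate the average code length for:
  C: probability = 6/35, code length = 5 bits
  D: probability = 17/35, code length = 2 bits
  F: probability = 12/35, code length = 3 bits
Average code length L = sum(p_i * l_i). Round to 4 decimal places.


Weighted contributions p_i * l_i:
  C: (6/35) * 5 = 30/35
  D: (17/35) * 2 = 34/35
  F: (12/35) * 3 = 36/35
Sum = (30 + 34 + 36)/35 = 100/35

L = 100/35 = 2.8571 bits/symbol


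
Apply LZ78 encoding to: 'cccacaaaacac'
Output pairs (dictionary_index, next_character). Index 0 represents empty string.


LZ78 encoding steps:
Dictionary: {0: ''}
Step 1: w='' (idx 0), next='c' -> output (0, 'c'), add 'c' as idx 1
Step 2: w='c' (idx 1), next='c' -> output (1, 'c'), add 'cc' as idx 2
Step 3: w='' (idx 0), next='a' -> output (0, 'a'), add 'a' as idx 3
Step 4: w='c' (idx 1), next='a' -> output (1, 'a'), add 'ca' as idx 4
Step 5: w='a' (idx 3), next='a' -> output (3, 'a'), add 'aa' as idx 5
Step 6: w='a' (idx 3), next='c' -> output (3, 'c'), add 'ac' as idx 6
Step 7: w='ac' (idx 6), end of input -> output (6, '')


Encoded: [(0, 'c'), (1, 'c'), (0, 'a'), (1, 'a'), (3, 'a'), (3, 'c'), (6, '')]


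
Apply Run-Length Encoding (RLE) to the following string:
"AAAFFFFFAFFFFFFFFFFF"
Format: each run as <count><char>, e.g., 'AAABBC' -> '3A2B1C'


Scanning runs left to right:
  i=0: run of 'A' x 3 -> '3A'
  i=3: run of 'F' x 5 -> '5F'
  i=8: run of 'A' x 1 -> '1A'
  i=9: run of 'F' x 11 -> '11F'

RLE = 3A5F1A11F


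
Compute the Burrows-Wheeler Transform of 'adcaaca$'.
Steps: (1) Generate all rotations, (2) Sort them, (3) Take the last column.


Rotations (sorted):
  0: $adcaaca -> last char: a
  1: a$adcaac -> last char: c
  2: aaca$adc -> last char: c
  3: aca$adca -> last char: a
  4: adcaaca$ -> last char: $
  5: ca$adcaa -> last char: a
  6: caaca$ad -> last char: d
  7: dcaaca$a -> last char: a


BWT = acca$ada


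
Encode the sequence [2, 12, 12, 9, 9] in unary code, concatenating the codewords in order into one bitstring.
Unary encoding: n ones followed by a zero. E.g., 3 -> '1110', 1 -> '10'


Encode each number as n ones followed by a terminating 0:
  2 -> 110 (3 bits)
  12 -> 1111111111110 (13 bits)
  12 -> 1111111111110 (13 bits)
  9 -> 1111111110 (10 bits)
  9 -> 1111111110 (10 bits)
Total length = 3 + 13 + 13 + 10 + 10 = 49 bits.

Unary([2, 12, 12, 9, 9]) = 1101111111111110111111111111011111111101111111110 (49 bits)


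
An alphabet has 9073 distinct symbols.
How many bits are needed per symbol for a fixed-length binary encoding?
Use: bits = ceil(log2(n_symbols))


log2(9073) = 13.1474
Bracket: 2^13 = 8192 < 9073 <= 2^14 = 16384
So ceil(log2(9073)) = 14

bits = ceil(log2(9073)) = ceil(13.1474) = 14 bits


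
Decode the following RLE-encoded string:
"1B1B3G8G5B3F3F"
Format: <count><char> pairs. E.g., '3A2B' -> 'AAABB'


Expanding each <count><char> pair:
  1B -> 'B'
  1B -> 'B'
  3G -> 'GGG'
  8G -> 'GGGGGGGG'
  5B -> 'BBBBB'
  3F -> 'FFF'
  3F -> 'FFF'

Decoded = BBGGGGGGGGGGGBBBBBFFFFFF


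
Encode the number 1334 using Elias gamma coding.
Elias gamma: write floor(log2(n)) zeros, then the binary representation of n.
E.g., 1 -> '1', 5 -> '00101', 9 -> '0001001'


num_bits = floor(log2(1334)) + 1 = 11
leading_zeros = num_bits - 1 = 10
binary(1334) = 10100110110

Elias gamma(1334) = '0000000000' + '10100110110' = 000000000010100110110 (21 bits)


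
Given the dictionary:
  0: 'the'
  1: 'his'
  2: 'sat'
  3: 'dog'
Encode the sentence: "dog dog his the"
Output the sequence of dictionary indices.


Look up each word in the dictionary:
  'dog' -> 3
  'dog' -> 3
  'his' -> 1
  'the' -> 0

Encoded: [3, 3, 1, 0]


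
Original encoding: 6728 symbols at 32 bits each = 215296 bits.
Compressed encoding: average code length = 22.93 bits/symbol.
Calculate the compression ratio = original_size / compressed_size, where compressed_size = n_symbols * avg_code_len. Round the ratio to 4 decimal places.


original_size = n_symbols * orig_bits = 6728 * 32 = 215296 bits
compressed_size = n_symbols * avg_code_len = 6728 * 22.93 = 154273.04 bits
ratio = original_size / compressed_size = 215296 / 154273.04 = 1.3956

Compression ratio = 1.3956


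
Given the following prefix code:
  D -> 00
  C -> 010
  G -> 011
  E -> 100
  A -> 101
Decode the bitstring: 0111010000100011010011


Decoding step by step:
Bits 011 -> G
Bits 101 -> A
Bits 00 -> D
Bits 00 -> D
Bits 100 -> E
Bits 011 -> G
Bits 010 -> C
Bits 011 -> G


Decoded message: GADDEGCG


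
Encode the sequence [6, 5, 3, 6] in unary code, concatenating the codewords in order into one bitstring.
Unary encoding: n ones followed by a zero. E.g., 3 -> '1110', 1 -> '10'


Encode each number as n ones followed by a terminating 0:
  6 -> 1111110 (7 bits)
  5 -> 111110 (6 bits)
  3 -> 1110 (4 bits)
  6 -> 1111110 (7 bits)
Total length = 7 + 6 + 4 + 7 = 24 bits.

Unary([6, 5, 3, 6]) = 111111011111011101111110 (24 bits)


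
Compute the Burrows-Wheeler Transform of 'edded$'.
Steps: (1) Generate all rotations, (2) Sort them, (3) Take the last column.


Rotations (sorted):
  0: $edded -> last char: d
  1: d$edde -> last char: e
  2: dded$e -> last char: e
  3: ded$ed -> last char: d
  4: ed$edd -> last char: d
  5: edded$ -> last char: $


BWT = deedd$


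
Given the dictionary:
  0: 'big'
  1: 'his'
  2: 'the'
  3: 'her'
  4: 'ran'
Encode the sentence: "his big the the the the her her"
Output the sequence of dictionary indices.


Look up each word in the dictionary:
  'his' -> 1
  'big' -> 0
  'the' -> 2
  'the' -> 2
  'the' -> 2
  'the' -> 2
  'her' -> 3
  'her' -> 3

Encoded: [1, 0, 2, 2, 2, 2, 3, 3]


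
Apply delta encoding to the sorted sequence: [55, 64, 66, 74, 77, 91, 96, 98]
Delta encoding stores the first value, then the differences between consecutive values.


First value: 55
Deltas:
  64 - 55 = 9
  66 - 64 = 2
  74 - 66 = 8
  77 - 74 = 3
  91 - 77 = 14
  96 - 91 = 5
  98 - 96 = 2


Delta encoded: [55, 9, 2, 8, 3, 14, 5, 2]


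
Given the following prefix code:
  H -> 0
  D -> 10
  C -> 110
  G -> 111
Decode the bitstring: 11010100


Decoding step by step:
Bits 110 -> C
Bits 10 -> D
Bits 10 -> D
Bits 0 -> H


Decoded message: CDDH


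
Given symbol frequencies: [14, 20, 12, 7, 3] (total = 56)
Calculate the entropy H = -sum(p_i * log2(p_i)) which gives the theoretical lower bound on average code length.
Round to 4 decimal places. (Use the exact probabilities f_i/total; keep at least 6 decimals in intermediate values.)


Per-symbol terms -p_i * log2(p_i) with p_i = f_i/56:
  p = 14/56 = 0.250000: log2(p) = -2.000000, -p*log2(p) = 0.500000
  p = 20/56 = 0.357143: log2(p) = -1.485427, -p*log2(p) = 0.530510
  p = 12/56 = 0.214286: log2(p) = -2.222392, -p*log2(p) = 0.476227
  p = 7/56 = 0.125000: log2(p) = -3.000000, -p*log2(p) = 0.375000
  p = 3/56 = 0.053571: log2(p) = -4.222392, -p*log2(p) = 0.226200
H = 0.500000 + 0.530510 + 0.476227 + 0.375000 + 0.226200 = 2.107937

H = 2.1079 bits/symbol


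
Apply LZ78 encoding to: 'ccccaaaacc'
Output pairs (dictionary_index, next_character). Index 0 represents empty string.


LZ78 encoding steps:
Dictionary: {0: ''}
Step 1: w='' (idx 0), next='c' -> output (0, 'c'), add 'c' as idx 1
Step 2: w='c' (idx 1), next='c' -> output (1, 'c'), add 'cc' as idx 2
Step 3: w='c' (idx 1), next='a' -> output (1, 'a'), add 'ca' as idx 3
Step 4: w='' (idx 0), next='a' -> output (0, 'a'), add 'a' as idx 4
Step 5: w='a' (idx 4), next='a' -> output (4, 'a'), add 'aa' as idx 5
Step 6: w='cc' (idx 2), end of input -> output (2, '')


Encoded: [(0, 'c'), (1, 'c'), (1, 'a'), (0, 'a'), (4, 'a'), (2, '')]


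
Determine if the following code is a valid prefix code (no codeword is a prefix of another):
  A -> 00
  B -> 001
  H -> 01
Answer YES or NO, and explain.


Checking each pair (does one codeword prefix another?):
  A='00' vs B='001': prefix -- VIOLATION

NO -- this is NOT a valid prefix code. A (00) is a prefix of B (001).


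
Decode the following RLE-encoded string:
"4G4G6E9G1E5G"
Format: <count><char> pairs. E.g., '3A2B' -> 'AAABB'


Expanding each <count><char> pair:
  4G -> 'GGGG'
  4G -> 'GGGG'
  6E -> 'EEEEEE'
  9G -> 'GGGGGGGGG'
  1E -> 'E'
  5G -> 'GGGGG'

Decoded = GGGGGGGGEEEEEEGGGGGGGGGEGGGGG


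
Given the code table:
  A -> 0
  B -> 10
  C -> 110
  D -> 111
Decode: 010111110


Decoding:
0 -> A
10 -> B
111 -> D
110 -> C


Result: ABDC


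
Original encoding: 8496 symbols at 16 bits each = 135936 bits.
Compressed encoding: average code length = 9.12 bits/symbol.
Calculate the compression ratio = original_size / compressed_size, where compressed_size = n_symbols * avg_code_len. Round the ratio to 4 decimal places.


original_size = n_symbols * orig_bits = 8496 * 16 = 135936 bits
compressed_size = n_symbols * avg_code_len = 8496 * 9.12 = 77483.52 bits
ratio = original_size / compressed_size = 135936 / 77483.52 = 1.7544

Compression ratio = 1.7544


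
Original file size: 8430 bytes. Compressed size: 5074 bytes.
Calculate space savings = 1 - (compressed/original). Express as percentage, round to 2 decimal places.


ratio = compressed/original = 5074/8430 = 0.601898
savings = 1 - ratio = 1 - 0.601898 = 0.398102
as a percentage: 0.398102 * 100 = 39.81%

Space savings = 1 - 5074/8430 = 39.81%


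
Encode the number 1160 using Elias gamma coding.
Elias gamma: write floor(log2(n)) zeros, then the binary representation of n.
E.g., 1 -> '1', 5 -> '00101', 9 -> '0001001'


num_bits = floor(log2(1160)) + 1 = 11
leading_zeros = num_bits - 1 = 10
binary(1160) = 10010001000

Elias gamma(1160) = '0000000000' + '10010001000' = 000000000010010001000 (21 bits)


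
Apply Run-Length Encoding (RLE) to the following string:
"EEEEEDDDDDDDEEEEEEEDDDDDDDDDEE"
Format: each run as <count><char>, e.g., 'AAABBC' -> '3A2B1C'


Scanning runs left to right:
  i=0: run of 'E' x 5 -> '5E'
  i=5: run of 'D' x 7 -> '7D'
  i=12: run of 'E' x 7 -> '7E'
  i=19: run of 'D' x 9 -> '9D'
  i=28: run of 'E' x 2 -> '2E'

RLE = 5E7D7E9D2E


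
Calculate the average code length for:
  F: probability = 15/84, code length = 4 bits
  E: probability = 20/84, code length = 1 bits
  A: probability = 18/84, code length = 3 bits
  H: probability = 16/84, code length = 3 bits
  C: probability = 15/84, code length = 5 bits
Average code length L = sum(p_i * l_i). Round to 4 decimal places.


Weighted contributions p_i * l_i:
  F: (15/84) * 4 = 60/84
  E: (20/84) * 1 = 20/84
  A: (18/84) * 3 = 54/84
  H: (16/84) * 3 = 48/84
  C: (15/84) * 5 = 75/84
Sum = (60 + 20 + 54 + 48 + 75)/84 = 257/84

L = 257/84 = 3.0595 bits/symbol


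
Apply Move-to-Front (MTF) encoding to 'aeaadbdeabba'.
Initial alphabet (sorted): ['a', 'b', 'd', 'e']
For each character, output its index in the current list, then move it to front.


MTF encoding:
'a': index 0 in ['a', 'b', 'd', 'e'] -> ['a', 'b', 'd', 'e']
'e': index 3 in ['a', 'b', 'd', 'e'] -> ['e', 'a', 'b', 'd']
'a': index 1 in ['e', 'a', 'b', 'd'] -> ['a', 'e', 'b', 'd']
'a': index 0 in ['a', 'e', 'b', 'd'] -> ['a', 'e', 'b', 'd']
'd': index 3 in ['a', 'e', 'b', 'd'] -> ['d', 'a', 'e', 'b']
'b': index 3 in ['d', 'a', 'e', 'b'] -> ['b', 'd', 'a', 'e']
'd': index 1 in ['b', 'd', 'a', 'e'] -> ['d', 'b', 'a', 'e']
'e': index 3 in ['d', 'b', 'a', 'e'] -> ['e', 'd', 'b', 'a']
'a': index 3 in ['e', 'd', 'b', 'a'] -> ['a', 'e', 'd', 'b']
'b': index 3 in ['a', 'e', 'd', 'b'] -> ['b', 'a', 'e', 'd']
'b': index 0 in ['b', 'a', 'e', 'd'] -> ['b', 'a', 'e', 'd']
'a': index 1 in ['b', 'a', 'e', 'd'] -> ['a', 'b', 'e', 'd']


Output: [0, 3, 1, 0, 3, 3, 1, 3, 3, 3, 0, 1]


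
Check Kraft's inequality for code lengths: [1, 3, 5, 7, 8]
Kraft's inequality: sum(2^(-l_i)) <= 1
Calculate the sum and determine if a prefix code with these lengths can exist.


Sum = 2^(-1) + 2^(-3) + 2^(-5) + 2^(-7) + 2^(-8)
    = 0.5 + 0.125 + 0.03125 + 0.0078125 + 0.00390625
    = 171/256 = 0.66796875
Since 0.66796875 <= 1, Kraft's inequality IS satisfied.
A prefix code with these lengths CAN exist.

Kraft sum = 0.66796875. Satisfied.


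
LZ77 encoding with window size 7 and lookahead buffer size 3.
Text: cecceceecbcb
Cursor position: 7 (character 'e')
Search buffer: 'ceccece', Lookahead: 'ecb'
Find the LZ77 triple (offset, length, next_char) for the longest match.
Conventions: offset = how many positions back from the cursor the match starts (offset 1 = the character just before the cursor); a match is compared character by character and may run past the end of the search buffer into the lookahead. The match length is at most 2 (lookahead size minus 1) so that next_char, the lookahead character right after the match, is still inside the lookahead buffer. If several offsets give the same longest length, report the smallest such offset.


Try each offset into the search buffer:
  offset=1 (pos 6, char 'e'): match length 1
  offset=2 (pos 5, char 'c'): match length 0
  offset=3 (pos 4, char 'e'): match length 2
  offset=4 (pos 3, char 'c'): match length 0
  offset=5 (pos 2, char 'c'): match length 0
  offset=6 (pos 1, char 'e'): match length 2
  offset=7 (pos 0, char 'c'): match length 0
Longest match has length 2, found at offsets 3, 6; take the smallest, offset 3.
next_char = character at position 7 + 2 = 9 -> 'b'

Best match: offset=3, length=2 (matching 'ec' starting at position 4)
LZ77 triple: (3, 2, 'b')


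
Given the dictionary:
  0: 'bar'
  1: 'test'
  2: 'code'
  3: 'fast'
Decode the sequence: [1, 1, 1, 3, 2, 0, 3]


Look up each index in the dictionary:
  1 -> 'test'
  1 -> 'test'
  1 -> 'test'
  3 -> 'fast'
  2 -> 'code'
  0 -> 'bar'
  3 -> 'fast'

Decoded: "test test test fast code bar fast"


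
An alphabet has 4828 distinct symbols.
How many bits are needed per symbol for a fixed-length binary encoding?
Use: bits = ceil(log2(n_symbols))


log2(4828) = 12.2372
Bracket: 2^12 = 4096 < 4828 <= 2^13 = 8192
So ceil(log2(4828)) = 13

bits = ceil(log2(4828)) = ceil(12.2372) = 13 bits


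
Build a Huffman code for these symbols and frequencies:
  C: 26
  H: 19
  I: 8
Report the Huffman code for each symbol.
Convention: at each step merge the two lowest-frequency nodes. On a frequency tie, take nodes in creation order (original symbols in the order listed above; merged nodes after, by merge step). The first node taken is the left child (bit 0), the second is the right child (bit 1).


Huffman tree construction:
Step 1: Merge I(8) + H(19) = 27
Step 2: Merge C(26) + (I+H)(27) = 53
Read each symbol's code off the tree from the root (left child = 0, right child = 1).

Codes:
  C: 0 (length 1)
  H: 11 (length 2)
  I: 10 (length 2)
Average code length: 80/53 = 1.5094 bits/symbol


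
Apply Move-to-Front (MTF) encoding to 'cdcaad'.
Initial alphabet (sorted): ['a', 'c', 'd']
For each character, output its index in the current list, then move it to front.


MTF encoding:
'c': index 1 in ['a', 'c', 'd'] -> ['c', 'a', 'd']
'd': index 2 in ['c', 'a', 'd'] -> ['d', 'c', 'a']
'c': index 1 in ['d', 'c', 'a'] -> ['c', 'd', 'a']
'a': index 2 in ['c', 'd', 'a'] -> ['a', 'c', 'd']
'a': index 0 in ['a', 'c', 'd'] -> ['a', 'c', 'd']
'd': index 2 in ['a', 'c', 'd'] -> ['d', 'a', 'c']


Output: [1, 2, 1, 2, 0, 2]


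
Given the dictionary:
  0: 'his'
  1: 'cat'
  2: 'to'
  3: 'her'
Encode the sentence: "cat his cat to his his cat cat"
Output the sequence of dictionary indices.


Look up each word in the dictionary:
  'cat' -> 1
  'his' -> 0
  'cat' -> 1
  'to' -> 2
  'his' -> 0
  'his' -> 0
  'cat' -> 1
  'cat' -> 1

Encoded: [1, 0, 1, 2, 0, 0, 1, 1]


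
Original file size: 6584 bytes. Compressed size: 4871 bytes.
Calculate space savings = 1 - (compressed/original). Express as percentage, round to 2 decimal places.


ratio = compressed/original = 4871/6584 = 0.739824
savings = 1 - ratio = 1 - 0.739824 = 0.260176
as a percentage: 0.260176 * 100 = 26.02%

Space savings = 1 - 4871/6584 = 26.02%


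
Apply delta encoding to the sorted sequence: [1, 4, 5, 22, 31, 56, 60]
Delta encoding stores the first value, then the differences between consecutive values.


First value: 1
Deltas:
  4 - 1 = 3
  5 - 4 = 1
  22 - 5 = 17
  31 - 22 = 9
  56 - 31 = 25
  60 - 56 = 4


Delta encoded: [1, 3, 1, 17, 9, 25, 4]


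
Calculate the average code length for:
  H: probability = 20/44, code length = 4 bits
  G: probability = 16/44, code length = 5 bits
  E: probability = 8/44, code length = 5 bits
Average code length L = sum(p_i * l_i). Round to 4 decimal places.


Weighted contributions p_i * l_i:
  H: (20/44) * 4 = 80/44
  G: (16/44) * 5 = 80/44
  E: (8/44) * 5 = 40/44
Sum = (80 + 80 + 40)/44 = 200/44

L = 200/44 = 4.5455 bits/symbol


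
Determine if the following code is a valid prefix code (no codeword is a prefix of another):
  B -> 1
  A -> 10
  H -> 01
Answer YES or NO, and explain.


Checking each pair (does one codeword prefix another?):
  B='1' vs A='10': prefix -- VIOLATION

NO -- this is NOT a valid prefix code. B (1) is a prefix of A (10).


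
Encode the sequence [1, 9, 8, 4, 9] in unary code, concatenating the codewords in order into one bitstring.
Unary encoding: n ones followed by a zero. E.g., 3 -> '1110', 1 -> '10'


Encode each number as n ones followed by a terminating 0:
  1 -> 10 (2 bits)
  9 -> 1111111110 (10 bits)
  8 -> 111111110 (9 bits)
  4 -> 11110 (5 bits)
  9 -> 1111111110 (10 bits)
Total length = 2 + 10 + 9 + 5 + 10 = 36 bits.

Unary([1, 9, 8, 4, 9]) = 101111111110111111110111101111111110 (36 bits)
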